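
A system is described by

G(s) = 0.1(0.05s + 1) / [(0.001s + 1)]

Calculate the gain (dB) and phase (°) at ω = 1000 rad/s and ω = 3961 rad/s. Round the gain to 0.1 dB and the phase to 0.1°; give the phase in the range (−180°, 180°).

ω = 1000: 11.0 dB, 43.9°; ω = 3961: 13.7 dB, 13.9°

At ω = 1000 rad/s:
zero (1 + j1000·0.05) = 1 + j50 → |·| ≈ 50.01, ∠ ≈ 88.85°
pole (1 + j1000·0.001) = 1 + j1 → |·| ≈ 1.4142, ∠ ≈ 45.00°
|G| = 0.1 · 50.01 / (1.4142) ≈ 3.5363
Gain = 20 log₁₀(3.5363) ≈ 10.97 dB
∠G = (88.85°) − (45.00°) = 43.85°

At ω = 3961 rad/s:
zero (1 + j3961·0.05) = 1 + j198.05 → |·| ≈ 198.05, ∠ ≈ 89.71°
pole (1 + j3961·0.001) = 1 + j3.961 → |·| ≈ 4.0853, ∠ ≈ 75.83°
|G| = 0.1 · 198.05 / (4.0853) ≈ 4.8479
Gain = 20 log₁₀(4.8479) ≈ 13.71 dB
∠G = (89.71°) − (75.83°) = 13.88°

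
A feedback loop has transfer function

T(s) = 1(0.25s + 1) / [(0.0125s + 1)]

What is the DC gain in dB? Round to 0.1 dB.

0.0 dB

T(0) = 1 · 1 / 1 = 1
20 log₁₀(1) ≈ 0.00 dB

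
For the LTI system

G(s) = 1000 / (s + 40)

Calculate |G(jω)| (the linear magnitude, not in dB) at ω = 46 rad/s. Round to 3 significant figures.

Substitute s = j46:
Numerator: 1000 = 1000 + j0
Denominator: (j46) + 40 = 40 + j46
|N| = √(1000² + 0²) ≈ 1000, ∠N ≈ 0.00°
|D| = √(40² + 46²) ≈ 60.959, ∠D ≈ 48.99°
|G| = 1000 / 60.959 ≈ 16.404

16.4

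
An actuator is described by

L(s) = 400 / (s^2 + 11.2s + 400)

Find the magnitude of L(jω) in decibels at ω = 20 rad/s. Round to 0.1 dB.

5.0 dB

At s = jω = j20:
quadratic: (j20)² + 11.2·j20 + 400 = 0 + j224 → |·| ≈ 224, ∠ ≈ 90.00°
|L| = 400 / 224 ≈ 1.7857
Gain = 20 log₁₀(1.7857) ≈ 5.04 dB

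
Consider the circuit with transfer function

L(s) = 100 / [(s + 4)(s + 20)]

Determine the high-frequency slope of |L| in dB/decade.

Each pole contributes −20 dB/decade at high frequency; each zero contributes +20 dB/decade.
Net: 0 zero(s) − 2 pole(s) → -40 dB/decade.

-40 dB/decade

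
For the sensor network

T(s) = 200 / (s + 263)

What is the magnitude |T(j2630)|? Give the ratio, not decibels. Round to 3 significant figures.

0.0757

At s = jω = j2630:
pole (s+263): 263 + j2630 → |·| = √(263²+2630²) = √6986069 ≈ 2643.1, ∠ = arctan(2630/263) ≈ 84.29°
|T| = 200 / 2643.1 ≈ 0.075669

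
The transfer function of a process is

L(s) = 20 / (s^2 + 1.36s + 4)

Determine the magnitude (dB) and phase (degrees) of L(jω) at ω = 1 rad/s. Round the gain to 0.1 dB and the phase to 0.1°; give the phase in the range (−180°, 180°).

15.7 dB, -24.4°

At s = jω = j1:
quadratic: (j1)² + 1.36·j1 + 4 = 3 + j1.36 → |·| ≈ 3.2939, ∠ ≈ 24.39°
|L| = 20 / 3.2939 ≈ 6.0718
Gain = 20 log₁₀(6.0718) ≈ 15.67 dB
∠L = 0.00° − 24.39° = -24.39°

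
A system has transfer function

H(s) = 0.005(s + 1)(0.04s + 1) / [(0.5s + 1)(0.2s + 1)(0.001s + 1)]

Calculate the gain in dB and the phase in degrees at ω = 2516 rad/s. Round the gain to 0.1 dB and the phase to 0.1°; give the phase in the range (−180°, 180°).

At ω = 2516 rad/s:
zero (1 + j2516·1) = 1 + j2516 → |·| ≈ 2516, ∠ ≈ 89.98°
zero (1 + j2516·0.04) = 1 + j100.64 → |·| ≈ 100.64, ∠ ≈ 89.43°
pole (1 + j2516·0.5) = 1 + j1258 → |·| ≈ 1258, ∠ ≈ 89.95°
pole (1 + j2516·0.2) = 1 + j503.2 → |·| ≈ 503.2, ∠ ≈ 89.89°
pole (1 + j2516·0.001) = 1 + j2.516 → |·| ≈ 2.7074, ∠ ≈ 68.32°
|H| = 0.005 · 2516 · 100.64 / (1258 · 503.2 · 2.7074) ≈ 0.00073872
Gain = 20 log₁₀(0.00073872) ≈ -62.63 dB
∠H = (89.98° + 89.43°) − (89.95° + 89.89° + 68.32°) = -68.75°

-62.6 dB, -68.8°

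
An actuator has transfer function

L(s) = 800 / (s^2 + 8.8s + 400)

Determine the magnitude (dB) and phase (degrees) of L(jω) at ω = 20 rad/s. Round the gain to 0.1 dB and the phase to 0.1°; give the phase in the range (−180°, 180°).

13.2 dB, -90.0°

At s = jω = j20:
quadratic: (j20)² + 8.8·j20 + 400 = 0 + j176 → |·| ≈ 176, ∠ ≈ 90.00°
|L| = 800 / 176 ≈ 4.5455
Gain = 20 log₁₀(4.5455) ≈ 13.15 dB
∠L = 0.00° − 90.00° = -90.00°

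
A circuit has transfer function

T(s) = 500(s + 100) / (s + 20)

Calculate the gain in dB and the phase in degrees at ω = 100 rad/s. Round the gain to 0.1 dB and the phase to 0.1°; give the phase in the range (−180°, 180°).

56.8 dB, -33.7°

At s = jω = j100:
zero (s+100): 100 + j100 → |·| = √(100²+100²) = √20000 ≈ 141.42, ∠ = arctan(100/100) ≈ 45.00°
pole (s+20): 20 + j100 → |·| = √(20²+100²) = √10400 ≈ 101.98, ∠ = arctan(100/20) ≈ 78.69°
|T| = 500 · 141.42 / 101.98 ≈ 693.37
Gain = 20 log₁₀(693.37) ≈ 56.82 dB
∠T = 45.00° − 78.69° = -33.69°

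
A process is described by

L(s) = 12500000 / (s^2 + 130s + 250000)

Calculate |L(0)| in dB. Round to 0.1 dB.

34.0 dB

L(0) = 12500000 / 250000 = 50
20 log₁₀(50) ≈ 33.98 dB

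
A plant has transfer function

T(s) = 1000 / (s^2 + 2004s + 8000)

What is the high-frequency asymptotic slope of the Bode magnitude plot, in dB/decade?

-40 dB/decade

Each pole contributes −20 dB/decade at high frequency; each zero contributes +20 dB/decade.
Net: 0 zero(s) − 2 pole(s) → -40 dB/decade.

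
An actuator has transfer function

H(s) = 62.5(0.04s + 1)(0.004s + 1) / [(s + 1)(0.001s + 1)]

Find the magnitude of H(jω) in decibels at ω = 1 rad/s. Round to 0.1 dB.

At ω = 1 rad/s:
zero (1 + j1·0.04) = 1 + j0.04 → |·| ≈ 1.0008, ∠ ≈ 2.29°
zero (1 + j1·0.004) = 1 + j0.004 → |·| ≈ 1, ∠ ≈ 0.23°
pole (1 + j1·1) = 1 + j1 → |·| ≈ 1.4142, ∠ ≈ 45.00°
pole (1 + j1·0.001) = 1 + j0.001 → |·| ≈ 1, ∠ ≈ 0.06°
|H| = 62.5 · 1.0008 · 1 / (1.4142 · 1) ≈ 44.23
Gain = 20 log₁₀(44.23) ≈ 32.91 dB

32.9 dB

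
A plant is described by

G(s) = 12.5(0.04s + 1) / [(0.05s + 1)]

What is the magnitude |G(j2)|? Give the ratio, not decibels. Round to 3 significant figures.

12.5

At ω = 2 rad/s:
zero (1 + j2·0.04) = 1 + j0.08 → |·| ≈ 1.0032, ∠ ≈ 4.57°
pole (1 + j2·0.05) = 1 + j0.1 → |·| ≈ 1.005, ∠ ≈ 5.71°
|G| = 12.5 · 1.0032 / (1.005) ≈ 12.478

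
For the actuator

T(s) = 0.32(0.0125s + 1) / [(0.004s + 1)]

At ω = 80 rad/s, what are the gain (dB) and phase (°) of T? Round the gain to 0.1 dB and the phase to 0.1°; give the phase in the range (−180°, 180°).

At ω = 80 rad/s:
zero (1 + j80·0.0125) = 1 + j1 → |·| ≈ 1.4142, ∠ ≈ 45.00°
pole (1 + j80·0.004) = 1 + j0.32 → |·| ≈ 1.05, ∠ ≈ 17.74°
|T| = 0.32 · 1.4142 / (1.05) ≈ 0.43099
Gain = 20 log₁₀(0.43099) ≈ -7.31 dB
∠T = (45.00°) − (17.74°) = 27.26°

-7.3 dB, 27.3°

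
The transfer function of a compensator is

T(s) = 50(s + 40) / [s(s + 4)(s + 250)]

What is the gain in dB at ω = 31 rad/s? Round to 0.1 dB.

At s = jω = j31:
zero (s+40): 40 + j31 → |·| = √(40²+31²) = √2561 ≈ 50.606, ∠ = arctan(31/40) ≈ 37.78°
pole (s+4): 4 + j31 → |·| = √(4²+31²) = √977 ≈ 31.257, ∠ = arctan(31/4) ≈ 82.65°
pole (s+250): 250 + j31 → |·| = √(250²+31²) = √63461 ≈ 251.91, ∠ = arctan(31/250) ≈ 7.07°
pole at origin: |s| = 31, ∠ = 90.00° (in denominator)
|T| = 50 · 50.606 / 2.4409e+05 ≈ 0.010366
Gain = 20 log₁₀(0.010366) ≈ -39.69 dB

-39.7 dB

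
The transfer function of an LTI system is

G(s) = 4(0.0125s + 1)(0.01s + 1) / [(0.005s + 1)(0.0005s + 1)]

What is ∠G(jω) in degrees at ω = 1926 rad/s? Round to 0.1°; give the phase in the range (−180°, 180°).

46.7°

At ω = 1926 rad/s:
zero (1 + j1926·0.0125) = 1 + j24.075 → |·| ≈ 24.096, ∠ ≈ 87.62°
zero (1 + j1926·0.01) = 1 + j19.26 → |·| ≈ 19.286, ∠ ≈ 87.03°
pole (1 + j1926·0.005) = 1 + j9.63 → |·| ≈ 9.6818, ∠ ≈ 84.07°
pole (1 + j1926·0.0005) = 1 + j0.963 → |·| ≈ 1.3883, ∠ ≈ 43.92°
∠G = (87.62° + 87.03°) − (84.07° + 43.92°) = 46.66°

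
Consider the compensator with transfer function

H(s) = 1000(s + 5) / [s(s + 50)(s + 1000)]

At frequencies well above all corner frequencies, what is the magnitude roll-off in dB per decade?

Each pole contributes −20 dB/decade at high frequency; each zero contributes +20 dB/decade.
Net: 1 zero(s) − 3 pole(s) → -40 dB/decade.

-40 dB/decade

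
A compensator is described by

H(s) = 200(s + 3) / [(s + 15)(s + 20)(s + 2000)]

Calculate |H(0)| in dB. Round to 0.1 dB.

-60.0 dB

H(0) = 200·3 / (15·20·2000) = 0.001
20 log₁₀(0.001) ≈ -60.00 dB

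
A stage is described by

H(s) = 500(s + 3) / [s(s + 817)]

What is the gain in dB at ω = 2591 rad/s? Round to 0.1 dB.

-14.7 dB

At s = jω = j2591:
zero (s+3): 3 + j2591 → |·| = √(3²+2591²) = √6713290 ≈ 2591, ∠ = arctan(2591/3) ≈ 89.93°
pole (s+817): 817 + j2591 → |·| = √(817²+2591²) = √7380770 ≈ 2716.8, ∠ = arctan(2591/817) ≈ 72.50°
pole at origin: |s| = 2591, ∠ = 90.00° (in denominator)
|H| = 500 · 2591 / 7.0392e+06 ≈ 0.18404
Gain = 20 log₁₀(0.18404) ≈ -14.70 dB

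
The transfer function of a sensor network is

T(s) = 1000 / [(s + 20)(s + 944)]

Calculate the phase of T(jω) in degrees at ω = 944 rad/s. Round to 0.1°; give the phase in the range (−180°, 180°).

At s = jω = j944:
pole (s+20): 20 + j944 → |·| = √(20²+944²) = √891536 ≈ 944.21, ∠ = arctan(944/20) ≈ 88.79°
pole (s+944): 944 + j944 → |·| = √(944²+944²) = √1782272 ≈ 1335, ∠ = arctan(944/944) ≈ 45.00°
∠T = 0.00° − 133.79° = -133.79°

-133.8°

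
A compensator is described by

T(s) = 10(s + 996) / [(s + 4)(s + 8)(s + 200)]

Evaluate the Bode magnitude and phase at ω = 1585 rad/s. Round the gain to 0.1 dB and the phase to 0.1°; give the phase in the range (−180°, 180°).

At s = jω = j1585:
zero (s+996): 996 + j1585 → |·| = √(996²+1585²) = √3504241 ≈ 1872, ∠ = arctan(1585/996) ≈ 57.86°
pole (s+4): 4 + j1585 → |·| = √(4²+1585²) = √2512241 ≈ 1585, ∠ = arctan(1585/4) ≈ 89.86°
pole (s+8): 8 + j1585 → |·| = √(8²+1585²) = √2512289 ≈ 1585, ∠ = arctan(1585/8) ≈ 89.71°
pole (s+200): 200 + j1585 → |·| = √(200²+1585²) = √2552225 ≈ 1597.6, ∠ = arctan(1585/200) ≈ 82.81°
|T| = 10 · 1872 / 4.0135e+09 ≈ 4.6643e-06
Gain = 20 log₁₀(4.6643e-06) ≈ -106.62 dB
∠T = 57.86° − 262.38° = -204.52° ≡ 155.48° (principal value)

-106.6 dB, 155.5°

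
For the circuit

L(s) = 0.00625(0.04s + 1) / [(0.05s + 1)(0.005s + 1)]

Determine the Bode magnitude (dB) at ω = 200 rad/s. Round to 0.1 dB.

At ω = 200 rad/s:
zero (1 + j200·0.04) = 1 + j8 → |·| ≈ 8.0623, ∠ ≈ 82.87°
pole (1 + j200·0.05) = 1 + j10 → |·| ≈ 10.05, ∠ ≈ 84.29°
pole (1 + j200·0.005) = 1 + j1 → |·| ≈ 1.4142, ∠ ≈ 45.00°
|L| = 0.00625 · 8.0623 / (10.05 · 1.4142) ≈ 0.0035454
Gain = 20 log₁₀(0.0035454) ≈ -49.01 dB

-49.0 dB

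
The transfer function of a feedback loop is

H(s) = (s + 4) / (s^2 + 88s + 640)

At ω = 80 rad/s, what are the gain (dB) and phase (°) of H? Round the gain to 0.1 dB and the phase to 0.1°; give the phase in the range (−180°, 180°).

-41.1 dB, -42.2°

Substitute s = j80:
Numerator: (j80) + 4 = 4 + j80
Denominator: (j80)^2 + 88(j80) + 640 = -5760 + j7040
|N| = √(4² + 80²) ≈ 80.1, ∠N ≈ 87.14°
|D| = √(5760² + 7040²) ≈ 9096.1, ∠D ≈ 129.29°
|H| = 80.1 / 9096.1 ≈ 0.008806
Gain = 20 log₁₀(0.008806) ≈ -41.10 dB
∠H = 87.14° − 129.29° = -42.15°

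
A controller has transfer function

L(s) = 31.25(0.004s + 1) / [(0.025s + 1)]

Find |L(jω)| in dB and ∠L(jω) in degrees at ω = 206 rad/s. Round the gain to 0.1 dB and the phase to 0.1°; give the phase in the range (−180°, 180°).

17.8 dB, -39.5°

At ω = 206 rad/s:
zero (1 + j206·0.004) = 1 + j0.824 → |·| ≈ 1.2958, ∠ ≈ 39.49°
pole (1 + j206·0.025) = 1 + j5.15 → |·| ≈ 5.2462, ∠ ≈ 79.01°
|L| = 31.25 · 1.2958 / (5.2462) ≈ 7.7187
Gain = 20 log₁₀(7.7187) ≈ 17.75 dB
∠L = (39.49°) − (79.01°) = -39.52°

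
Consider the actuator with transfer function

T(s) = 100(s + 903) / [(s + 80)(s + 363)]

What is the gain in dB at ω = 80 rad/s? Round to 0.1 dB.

6.7 dB

At s = jω = j80:
zero (s+903): 903 + j80 → |·| = √(903²+80²) = √821809 ≈ 906.54, ∠ = arctan(80/903) ≈ 5.06°
pole (s+80): 80 + j80 → |·| = √(80²+80²) = √12800 ≈ 113.14, ∠ = arctan(80/80) ≈ 45.00°
pole (s+363): 363 + j80 → |·| = √(363²+80²) = √138169 ≈ 371.71, ∠ = arctan(80/363) ≈ 12.43°
|T| = 100 · 906.54 / 42055 ≈ 2.1556
Gain = 20 log₁₀(2.1556) ≈ 6.67 dB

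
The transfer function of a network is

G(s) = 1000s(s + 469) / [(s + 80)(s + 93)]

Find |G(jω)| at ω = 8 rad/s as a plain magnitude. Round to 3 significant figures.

At s = jω = j8:
zero (s+469): 469 + j8 → |·| = √(469²+8²) = √220025 ≈ 469.07, ∠ = arctan(8/469) ≈ 0.98°
zero at origin: s = j8 → |·| = 8, ∠ = 90.00°
pole (s+80): 80 + j8 → |·| = √(80²+8²) = √6464 ≈ 80.399, ∠ = arctan(8/80) ≈ 5.71°
pole (s+93): 93 + j8 → |·| = √(93²+8²) = √8713 ≈ 93.343, ∠ = arctan(8/93) ≈ 4.92°
|G| = 1000 · 3752.6 / 7504.7 ≈ 500.03

500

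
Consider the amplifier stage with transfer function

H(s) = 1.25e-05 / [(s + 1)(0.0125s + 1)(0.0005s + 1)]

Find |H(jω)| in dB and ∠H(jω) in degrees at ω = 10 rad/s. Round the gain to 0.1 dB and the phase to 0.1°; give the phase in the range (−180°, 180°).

At ω = 10 rad/s:
pole (1 + j10·1) = 1 + j10 → |·| ≈ 10.05, ∠ ≈ 84.29°
pole (1 + j10·0.0125) = 1 + j0.125 → |·| ≈ 1.0078, ∠ ≈ 7.13°
pole (1 + j10·0.0005) = 1 + j0.005 → |·| ≈ 1, ∠ ≈ 0.29°
|H| = 1.25e-05 · 1 / (10.05 · 1.0078 · 1) ≈ 1.2342e-06
Gain = 20 log₁₀(1.2342e-06) ≈ -118.17 dB
∠H = (0°) − (84.29° + 7.13° + 0.29°) = -91.71°

-118.2 dB, -91.7°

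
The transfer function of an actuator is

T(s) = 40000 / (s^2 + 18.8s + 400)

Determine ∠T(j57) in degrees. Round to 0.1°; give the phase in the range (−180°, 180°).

-159.4°

At s = jω = j57:
quadratic: (j57)² + 18.8·j57 + 400 = -2849 + j1071.6 → |·| ≈ 3043.9, ∠ ≈ 159.39°
∠T = 0.00° − 159.39° = -159.39°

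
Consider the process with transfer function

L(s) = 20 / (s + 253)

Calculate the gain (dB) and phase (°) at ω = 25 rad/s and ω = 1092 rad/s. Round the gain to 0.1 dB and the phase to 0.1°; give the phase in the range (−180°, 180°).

ω = 25: -22.1 dB, -5.6°; ω = 1092: -35.0 dB, -77.0°

At s = jω = j25:
pole (s+253): 253 + j25 → |·| = √(253²+25²) = √64634 ≈ 254.23, ∠ = arctan(25/253) ≈ 5.64°
|L| = 20 / 254.23 ≈ 0.078669
Gain = 20 log₁₀(0.078669) ≈ -22.08 dB
∠L = 0.00° − 5.64° = -5.64°

At s = jω = j1092:
pole (s+253): 253 + j1092 → |·| = √(253²+1092²) = √1256473 ≈ 1120.9, ∠ = arctan(1092/253) ≈ 76.96°
|L| = 20 / 1120.9 ≈ 0.017843
Gain = 20 log₁₀(0.017843) ≈ -34.97 dB
∠L = 0.00° − 76.96° = -76.96°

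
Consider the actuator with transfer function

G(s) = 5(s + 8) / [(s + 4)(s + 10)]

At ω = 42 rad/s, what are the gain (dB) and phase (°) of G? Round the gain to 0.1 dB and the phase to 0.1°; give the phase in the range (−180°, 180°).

-18.6 dB, -82.0°

At s = jω = j42:
zero (s+8): 8 + j42 → |·| = √(8²+42²) = √1828 ≈ 42.755, ∠ = arctan(42/8) ≈ 79.22°
pole (s+4): 4 + j42 → |·| = √(4²+42²) = √1780 ≈ 42.19, ∠ = arctan(42/4) ≈ 84.56°
pole (s+10): 10 + j42 → |·| = √(10²+42²) = √1864 ≈ 43.174, ∠ = arctan(42/10) ≈ 76.61°
|G| = 5 · 42.755 / 1821.5 ≈ 0.11736
Gain = 20 log₁₀(0.11736) ≈ -18.61 dB
∠G = 79.22° − 161.17° = -81.95°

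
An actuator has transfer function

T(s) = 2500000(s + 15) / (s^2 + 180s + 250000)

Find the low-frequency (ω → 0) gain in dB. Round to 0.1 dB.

43.5 dB

T(0) = 2500000·15 / 250000 = 150
20 log₁₀(150) ≈ 43.52 dB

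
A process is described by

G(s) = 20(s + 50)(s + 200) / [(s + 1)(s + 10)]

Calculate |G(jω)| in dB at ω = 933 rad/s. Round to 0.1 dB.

At s = jω = j933:
zero (s+50): 50 + j933 → |·| = √(50²+933²) = √872989 ≈ 934.34, ∠ = arctan(933/50) ≈ 86.93°
zero (s+200): 200 + j933 → |·| = √(200²+933²) = √910489 ≈ 954.2, ∠ = arctan(933/200) ≈ 77.90°
pole (s+1): 1 + j933 → |·| = √(1²+933²) = √870490 ≈ 933, ∠ = arctan(933/1) ≈ 89.94°
pole (s+10): 10 + j933 → |·| = √(10²+933²) = √870589 ≈ 933.05, ∠ = arctan(933/10) ≈ 89.39°
|G| = 20 · 8.9155e+05 / 8.7054e+05 ≈ 20.483
Gain = 20 log₁₀(20.483) ≈ 26.23 dB

26.2 dB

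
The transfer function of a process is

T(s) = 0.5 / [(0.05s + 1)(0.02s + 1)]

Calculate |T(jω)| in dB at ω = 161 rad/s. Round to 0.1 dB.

-34.8 dB

At ω = 161 rad/s:
pole (1 + j161·0.05) = 1 + j8.05 → |·| ≈ 8.1119, ∠ ≈ 82.92°
pole (1 + j161·0.02) = 1 + j3.22 → |·| ≈ 3.3717, ∠ ≈ 72.75°
|T| = 0.5 · 1 / (8.1119 · 3.3717) ≈ 0.018281
Gain = 20 log₁₀(0.018281) ≈ -34.76 dB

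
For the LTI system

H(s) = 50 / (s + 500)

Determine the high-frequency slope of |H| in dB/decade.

-20 dB/decade

Each pole contributes −20 dB/decade at high frequency; each zero contributes +20 dB/decade.
Net: 0 zero(s) − 1 pole(s) → -20 dB/decade.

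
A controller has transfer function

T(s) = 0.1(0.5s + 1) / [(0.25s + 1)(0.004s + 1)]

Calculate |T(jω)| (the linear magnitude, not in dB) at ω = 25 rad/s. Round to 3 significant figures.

At ω = 25 rad/s:
zero (1 + j25·0.5) = 1 + j12.5 → |·| ≈ 12.54, ∠ ≈ 85.43°
pole (1 + j25·0.25) = 1 + j6.25 → |·| ≈ 6.3295, ∠ ≈ 80.91°
pole (1 + j25·0.004) = 1 + j0.1 → |·| ≈ 1.005, ∠ ≈ 5.71°
|T| = 0.1 · 12.54 / (6.3295 · 1.005) ≈ 0.19713

0.197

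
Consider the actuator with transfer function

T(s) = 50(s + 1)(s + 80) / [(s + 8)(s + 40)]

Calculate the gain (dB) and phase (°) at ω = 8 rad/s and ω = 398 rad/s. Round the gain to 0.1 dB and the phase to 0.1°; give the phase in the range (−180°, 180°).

At s = jω = j8:
zero (s+1): 1 + j8 → |·| = √(1²+8²) = √65 ≈ 8.0623, ∠ = arctan(8/1) ≈ 82.87°
zero (s+80): 80 + j8 → |·| = √(80²+8²) = √6464 ≈ 80.399, ∠ = arctan(8/80) ≈ 5.71°
pole (s+8): 8 + j8 → |·| = √(8²+8²) = √128 ≈ 11.314, ∠ = arctan(8/8) ≈ 45.00°
pole (s+40): 40 + j8 → |·| = √(40²+8²) = √1664 ≈ 40.792, ∠ = arctan(8/40) ≈ 11.31°
|T| = 50 · 648.2 / 461.52 ≈ 70.224
Gain = 20 log₁₀(70.224) ≈ 36.93 dB
∠T = 88.58° − 56.31° = 32.27°

At s = jω = j398:
zero (s+1): 1 + j398 → |·| = √(1²+398²) = √158405 ≈ 398, ∠ = arctan(398/1) ≈ 89.86°
zero (s+80): 80 + j398 → |·| = √(80²+398²) = √164804 ≈ 405.96, ∠ = arctan(398/80) ≈ 78.63°
pole (s+8): 8 + j398 → |·| = √(8²+398²) = √158468 ≈ 398.08, ∠ = arctan(398/8) ≈ 88.85°
pole (s+40): 40 + j398 → |·| = √(40²+398²) = √160004 ≈ 400, ∠ = arctan(398/40) ≈ 84.26°
|T| = 50 · 1.6157e+05 / 1.5923e+05 ≈ 50.735
Gain = 20 log₁₀(50.735) ≈ 34.11 dB
∠T = 168.49° − 173.11° = -4.62°

ω = 8: 36.9 dB, 32.3°; ω = 398: 34.1 dB, -4.6°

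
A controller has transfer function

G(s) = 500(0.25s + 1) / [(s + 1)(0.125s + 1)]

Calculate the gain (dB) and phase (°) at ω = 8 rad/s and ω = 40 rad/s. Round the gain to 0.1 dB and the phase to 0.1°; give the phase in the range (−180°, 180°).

ω = 8: 39.8 dB, -64.4°; ω = 40: 27.8 dB, -83.0°

At ω = 8 rad/s:
zero (1 + j8·0.25) = 1 + j2 → |·| ≈ 2.2361, ∠ ≈ 63.43°
pole (1 + j8·1) = 1 + j8 → |·| ≈ 8.0623, ∠ ≈ 82.87°
pole (1 + j8·0.125) = 1 + j1 → |·| ≈ 1.4142, ∠ ≈ 45.00°
|G| = 500 · 2.2361 / (8.0623 · 1.4142) ≈ 98.06
Gain = 20 log₁₀(98.06) ≈ 39.83 dB
∠G = (63.43°) − (82.87° + 45.00°) = -64.44°

At ω = 40 rad/s:
zero (1 + j40·0.25) = 1 + j10 → |·| ≈ 10.05, ∠ ≈ 84.29°
pole (1 + j40·1) = 1 + j40 → |·| ≈ 40.012, ∠ ≈ 88.57°
pole (1 + j40·0.125) = 1 + j5 → |·| ≈ 5.099, ∠ ≈ 78.69°
|G| = 500 · 10.05 / (40.012 · 5.099) ≈ 24.63
Gain = 20 log₁₀(24.63) ≈ 27.83 dB
∠G = (84.29°) − (88.57° + 78.69°) = -82.97°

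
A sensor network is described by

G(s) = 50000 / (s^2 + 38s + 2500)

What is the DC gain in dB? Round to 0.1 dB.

G(0) = 50000 / 2500 = 20
20 log₁₀(20) ≈ 26.02 dB

26.0 dB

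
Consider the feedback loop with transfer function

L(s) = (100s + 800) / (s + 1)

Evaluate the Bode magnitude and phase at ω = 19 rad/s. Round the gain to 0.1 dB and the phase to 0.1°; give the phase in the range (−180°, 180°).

40.7 dB, -19.8°

Substitute s = j19:
Numerator: 100(j19) + 800 = 800 + j1900
Denominator: (j19) + 1 = 1 + j19
|N| = √(800² + 1900²) ≈ 2061.6, ∠N ≈ 67.17°
|D| = √(1² + 19²) ≈ 19.026, ∠D ≈ 86.99°
|L| = 2061.6 / 19.026 ≈ 108.36
Gain = 20 log₁₀(108.36) ≈ 40.70 dB
∠L = 67.17° − 86.99° = -19.82°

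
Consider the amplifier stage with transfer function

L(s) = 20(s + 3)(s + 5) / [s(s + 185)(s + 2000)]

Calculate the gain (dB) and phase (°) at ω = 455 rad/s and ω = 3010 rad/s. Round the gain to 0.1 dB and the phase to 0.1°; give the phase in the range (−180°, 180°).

At s = jω = j455:
zero (s+3): 3 + j455 → |·| = √(3²+455²) = √207034 ≈ 455.01, ∠ = arctan(455/3) ≈ 89.62°
zero (s+5): 5 + j455 → |·| = √(5²+455²) = √207050 ≈ 455.03, ∠ = arctan(455/5) ≈ 89.37°
pole (s+185): 185 + j455 → |·| = √(185²+455²) = √241250 ≈ 491.17, ∠ = arctan(455/185) ≈ 67.87°
pole (s+2000): 2000 + j455 → |·| = √(2000²+455²) = √4207025 ≈ 2051.1, ∠ = arctan(455/2000) ≈ 12.82°
pole at origin: |s| = 455, ∠ = 90.00° (in denominator)
|L| = 20 · 2.0704e+05 / 4.5838e+08 ≈ 0.0090336
Gain = 20 log₁₀(0.0090336) ≈ -40.88 dB
∠L = 178.99° − 170.69° = 8.30°

At s = jω = j3010:
zero (s+3): 3 + j3010 → |·| = √(3²+3010²) = √9060109 ≈ 3010, ∠ = arctan(3010/3) ≈ 89.94°
zero (s+5): 5 + j3010 → |·| = √(5²+3010²) = √9060125 ≈ 3010, ∠ = arctan(3010/5) ≈ 89.90°
pole (s+185): 185 + j3010 → |·| = √(185²+3010²) = √9094325 ≈ 3015.7, ∠ = arctan(3010/185) ≈ 86.48°
pole (s+2000): 2000 + j3010 → |·| = √(2000²+3010²) = √13060100 ≈ 3613.9, ∠ = arctan(3010/2000) ≈ 56.40°
pole at origin: |s| = 3010, ∠ = 90.00° (in denominator)
|L| = 20 · 9.0601e+06 / 3.2804e+10 ≈ 0.0055238
Gain = 20 log₁₀(0.0055238) ≈ -45.16 dB
∠L = 179.84° − 232.88° = -53.04°

ω = 455: -40.9 dB, 8.3°; ω = 3010: -45.2 dB, -53.0°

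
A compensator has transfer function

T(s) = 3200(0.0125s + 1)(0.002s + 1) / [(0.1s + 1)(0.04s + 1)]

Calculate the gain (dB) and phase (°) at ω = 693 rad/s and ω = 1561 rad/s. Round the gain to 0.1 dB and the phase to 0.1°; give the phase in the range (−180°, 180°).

ω = 693: 27.9 dB, -39.5°; ω = 1561: 26.5 dB, -19.4°

At ω = 693 rad/s:
zero (1 + j693·0.0125) = 1 + j8.6625 → |·| ≈ 8.72, ∠ ≈ 83.41°
zero (1 + j693·0.002) = 1 + j1.386 → |·| ≈ 1.7091, ∠ ≈ 54.19°
pole (1 + j693·0.1) = 1 + j69.3 → |·| ≈ 69.307, ∠ ≈ 89.17°
pole (1 + j693·0.04) = 1 + j27.72 → |·| ≈ 27.738, ∠ ≈ 87.93°
|T| = 3200 · 8.72 · 1.7091 / (69.307 · 27.738) ≈ 24.807
Gain = 20 log₁₀(24.807) ≈ 27.89 dB
∠T = (83.41° + 54.19°) − (89.17° + 87.93°) = -39.50°

At ω = 1561 rad/s:
zero (1 + j1561·0.0125) = 1 + j19.5125 → |·| ≈ 19.538, ∠ ≈ 87.07°
zero (1 + j1561·0.002) = 1 + j3.122 → |·| ≈ 3.2782, ∠ ≈ 72.24°
pole (1 + j1561·0.1) = 1 + j156.1 → |·| ≈ 156.1, ∠ ≈ 89.63°
pole (1 + j1561·0.04) = 1 + j62.44 → |·| ≈ 62.448, ∠ ≈ 89.08°
|T| = 3200 · 19.538 · 3.2782 / (156.1 · 62.448) ≈ 21.025
Gain = 20 log₁₀(21.025) ≈ 26.45 dB
∠T = (87.07° + 72.24°) − (89.63° + 89.08°) = -19.40°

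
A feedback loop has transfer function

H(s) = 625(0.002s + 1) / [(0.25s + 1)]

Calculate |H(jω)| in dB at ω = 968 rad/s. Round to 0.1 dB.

15.0 dB

At ω = 968 rad/s:
zero (1 + j968·0.002) = 1 + j1.936 → |·| ≈ 2.179, ∠ ≈ 62.68°
pole (1 + j968·0.25) = 1 + j242 → |·| ≈ 242, ∠ ≈ 89.76°
|H| = 625 · 2.179 / (242) ≈ 5.6276
Gain = 20 log₁₀(5.6276) ≈ 15.01 dB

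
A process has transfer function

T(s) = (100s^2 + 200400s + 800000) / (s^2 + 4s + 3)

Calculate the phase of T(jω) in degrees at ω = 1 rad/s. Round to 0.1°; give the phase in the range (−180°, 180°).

Substitute s = j1:
Numerator: 100(j1)^2 + 200400(j1) + 800000 = 799900 + j200400
Denominator: (j1)^2 + 4(j1) + 3 = 2 + j4
|N| = √(799900² + 200400²) ≈ 8.2462e+05, ∠N ≈ 14.06°
|D| = √(2² + 4²) ≈ 4.4721, ∠D ≈ 63.43°
∠T = 14.06° − 63.43° = -49.37°

-49.4°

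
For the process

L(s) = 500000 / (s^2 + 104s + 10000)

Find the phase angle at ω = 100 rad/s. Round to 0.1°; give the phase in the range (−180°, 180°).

-90.0°

At s = jω = j100:
quadratic: (j100)² + 104·j100 + 10000 = 0 + j10400 → |·| ≈ 10400, ∠ ≈ 90.00°
∠L = 0.00° − 90.00° = -90.00°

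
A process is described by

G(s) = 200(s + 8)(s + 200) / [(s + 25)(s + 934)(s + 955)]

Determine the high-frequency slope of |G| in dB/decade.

Each pole contributes −20 dB/decade at high frequency; each zero contributes +20 dB/decade.
Net: 2 zero(s) − 3 pole(s) → -20 dB/decade.

-20 dB/decade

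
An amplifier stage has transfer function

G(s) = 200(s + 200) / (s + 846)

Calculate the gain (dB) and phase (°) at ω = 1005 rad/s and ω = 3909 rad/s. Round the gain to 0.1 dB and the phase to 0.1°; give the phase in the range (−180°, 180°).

At s = jω = j1005:
zero (s+200): 200 + j1005 → |·| = √(200²+1005²) = √1050025 ≈ 1024.7, ∠ = arctan(1005/200) ≈ 78.74°
pole (s+846): 846 + j1005 → |·| = √(846²+1005²) = √1725741 ≈ 1313.7, ∠ = arctan(1005/846) ≈ 49.91°
|G| = 200 · 1024.7 / 1313.7 ≈ 156
Gain = 20 log₁₀(156) ≈ 43.86 dB
∠G = 78.74° − 49.91° = 28.83°

At s = jω = j3909:
zero (s+200): 200 + j3909 → |·| = √(200²+3909²) = √15320281 ≈ 3914.1, ∠ = arctan(3909/200) ≈ 87.07°
pole (s+846): 846 + j3909 → |·| = √(846²+3909²) = √15995997 ≈ 3999.5, ∠ = arctan(3909/846) ≈ 77.79°
|G| = 200 · 3914.1 / 3999.5 ≈ 195.73
Gain = 20 log₁₀(195.73) ≈ 45.83 dB
∠G = 87.07° − 77.79° = 9.28°

ω = 1005: 43.9 dB, 28.8°; ω = 3909: 45.8 dB, 9.3°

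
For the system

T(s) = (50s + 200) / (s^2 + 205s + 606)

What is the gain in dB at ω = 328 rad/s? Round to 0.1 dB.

-17.7 dB

Substitute s = j328:
Numerator: 50(j328) + 200 = 200 + j16400
Denominator: (j328)^2 + 205(j328) + 606 = -106978 + j67240
|N| = √(200² + 16400²) ≈ 16401, ∠N ≈ 89.30°
|D| = √(106978² + 67240²) ≈ 1.2635e+05, ∠D ≈ 147.85°
|T| = 16401 / 1.2635e+05 ≈ 0.12981
Gain = 20 log₁₀(0.12981) ≈ -17.73 dB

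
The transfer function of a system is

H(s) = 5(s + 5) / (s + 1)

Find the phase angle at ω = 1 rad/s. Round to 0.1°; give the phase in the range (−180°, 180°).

At s = jω = j1:
zero (s+5): 5 + j1 → |·| = √(5²+1²) = √26 ≈ 5.099, ∠ = arctan(1/5) ≈ 11.31°
pole (s+1): 1 + j1 → |·| = √(1²+1²) = √2 ≈ 1.4142, ∠ = arctan(1/1) ≈ 45.00°
∠H = 11.31° − 45.00° = -33.69°

-33.7°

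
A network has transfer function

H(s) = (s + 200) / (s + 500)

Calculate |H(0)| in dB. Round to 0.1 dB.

-8.0 dB

H(0) = 200 / 500 = 0.4
20 log₁₀(0.4) ≈ -7.96 dB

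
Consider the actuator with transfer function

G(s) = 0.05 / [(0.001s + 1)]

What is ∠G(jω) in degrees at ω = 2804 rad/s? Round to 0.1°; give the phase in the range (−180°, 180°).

-70.4°

At ω = 2804 rad/s:
pole (1 + j2804·0.001) = 1 + j2.804 → |·| ≈ 2.977, ∠ ≈ 70.37°
∠G = (0°) − (70.37°) = -70.37°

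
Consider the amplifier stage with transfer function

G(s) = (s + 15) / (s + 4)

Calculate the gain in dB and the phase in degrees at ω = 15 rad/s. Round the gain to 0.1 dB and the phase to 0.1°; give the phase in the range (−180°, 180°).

Substitute s = j15:
Numerator: (j15) + 15 = 15 + j15
Denominator: (j15) + 4 = 4 + j15
|N| = √(15² + 15²) ≈ 21.213, ∠N ≈ 45.00°
|D| = √(4² + 15²) ≈ 15.524, ∠D ≈ 75.07°
|G| = 21.213 / 15.524 ≈ 1.3665
Gain = 20 log₁₀(1.3665) ≈ 2.71 dB
∠G = 45.00° − 75.07° = -30.07°

2.7 dB, -30.1°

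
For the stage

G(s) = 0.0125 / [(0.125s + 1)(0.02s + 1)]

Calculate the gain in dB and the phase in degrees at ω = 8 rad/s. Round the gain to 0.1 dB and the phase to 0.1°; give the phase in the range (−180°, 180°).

-41.2 dB, -54.1°

At ω = 8 rad/s:
pole (1 + j8·0.125) = 1 + j1 → |·| ≈ 1.4142, ∠ ≈ 45.00°
pole (1 + j8·0.02) = 1 + j0.16 → |·| ≈ 1.0127, ∠ ≈ 9.09°
|G| = 0.0125 · 1 / (1.4142 · 1.0127) ≈ 0.0087281
Gain = 20 log₁₀(0.0087281) ≈ -41.18 dB
∠G = (0°) − (45.00° + 9.09°) = -54.09°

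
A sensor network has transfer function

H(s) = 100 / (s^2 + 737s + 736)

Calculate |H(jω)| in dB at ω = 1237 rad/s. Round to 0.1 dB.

Substitute s = j1237:
Numerator: 100 = 100 + j0
Denominator: (j1237)^2 + 737(j1237) + 736 = -1529433 + j911669
|N| = √(100² + 0²) ≈ 100, ∠N ≈ 0.00°
|D| = √(1529433² + 911669²) ≈ 1.7805e+06, ∠D ≈ 149.20°
|H| = 100 / 1.7805e+06 ≈ 5.6164e-05
Gain = 20 log₁₀(5.6164e-05) ≈ -85.01 dB

-85.0 dB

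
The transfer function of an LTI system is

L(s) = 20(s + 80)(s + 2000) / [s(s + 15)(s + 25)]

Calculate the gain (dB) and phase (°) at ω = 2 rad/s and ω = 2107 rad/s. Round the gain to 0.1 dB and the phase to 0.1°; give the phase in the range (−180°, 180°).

ω = 2: 72.5 dB, -100.7°; ω = 2107: -37.7 dB, -134.6°

At s = jω = j2:
zero (s+80): 80 + j2 → |·| = √(80²+2²) = √6404 ≈ 80.025, ∠ = arctan(2/80) ≈ 1.43°
zero (s+2000): 2000 + j2 → |·| = √(2000²+2²) = √4000004 ≈ 2000, ∠ = arctan(2/2000) ≈ 0.06°
pole (s+15): 15 + j2 → |·| = √(15²+2²) = √229 ≈ 15.133, ∠ = arctan(2/15) ≈ 7.59°
pole (s+25): 25 + j2 → |·| = √(25²+2²) = √629 ≈ 25.08, ∠ = arctan(2/25) ≈ 4.57°
pole at origin: |s| = 2, ∠ = 90.00° (in denominator)
|L| = 20 · 1.6005e+05 / 759.07 ≈ 4217
Gain = 20 log₁₀(4217) ≈ 72.50 dB
∠L = 1.49° − 102.16° = -100.67°

At s = jω = j2107:
zero (s+80): 80 + j2107 → |·| = √(80²+2107²) = √4445849 ≈ 2108.5, ∠ = arctan(2107/80) ≈ 87.83°
zero (s+2000): 2000 + j2107 → |·| = √(2000²+2107²) = √8439449 ≈ 2905.1, ∠ = arctan(2107/2000) ≈ 46.49°
pole (s+15): 15 + j2107 → |·| = √(15²+2107²) = √4439674 ≈ 2107.1, ∠ = arctan(2107/15) ≈ 89.59°
pole (s+25): 25 + j2107 → |·| = √(25²+2107²) = √4440074 ≈ 2107.1, ∠ = arctan(2107/25) ≈ 89.32°
pole at origin: |s| = 2107, ∠ = 90.00° (in denominator)
|L| = 20 · 6.1254e+06 / 9.3548e+09 ≈ 0.013096
Gain = 20 log₁₀(0.013096) ≈ -37.66 dB
∠L = 134.32° − 268.91° = -134.59°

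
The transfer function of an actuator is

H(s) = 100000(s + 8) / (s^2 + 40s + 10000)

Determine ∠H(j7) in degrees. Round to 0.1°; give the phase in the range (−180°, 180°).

At s = jω = j7:
zero (s+8): 8 + j7 → |·| = √(8²+7²) = √113 ≈ 10.63, ∠ = arctan(7/8) ≈ 41.19°
quadratic: (j7)² + 40·j7 + 10000 = 9951 + j280 → |·| ≈ 9954.9, ∠ ≈ 1.61°
∠H = 41.19° − 1.61° = 39.58°

39.6°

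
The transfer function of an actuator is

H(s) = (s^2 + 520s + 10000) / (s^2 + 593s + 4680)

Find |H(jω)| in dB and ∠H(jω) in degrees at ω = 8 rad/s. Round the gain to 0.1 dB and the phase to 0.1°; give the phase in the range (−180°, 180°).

Substitute s = j8:
Numerator: (j8)^2 + 520(j8) + 10000 = 9936 + j4160
Denominator: (j8)^2 + 593(j8) + 4680 = 4616 + j4744
|N| = √(9936² + 4160²) ≈ 10772, ∠N ≈ 22.72°
|D| = √(4616² + 4744²) ≈ 6619.1, ∠D ≈ 45.78°
|H| = 10772 / 6619.1 ≈ 1.6274
Gain = 20 log₁₀(1.6274) ≈ 4.23 dB
∠H = 22.72° − 45.78° = -23.06°

4.2 dB, -23.1°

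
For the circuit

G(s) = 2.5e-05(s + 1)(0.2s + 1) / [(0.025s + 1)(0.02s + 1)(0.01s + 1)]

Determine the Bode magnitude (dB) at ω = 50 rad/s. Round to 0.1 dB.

-46.1 dB

At ω = 50 rad/s:
zero (1 + j50·1) = 1 + j50 → |·| ≈ 50.01, ∠ ≈ 88.85°
zero (1 + j50·0.2) = 1 + j10 → |·| ≈ 10.05, ∠ ≈ 84.29°
pole (1 + j50·0.025) = 1 + j1.25 → |·| ≈ 1.6008, ∠ ≈ 51.34°
pole (1 + j50·0.02) = 1 + j1 → |·| ≈ 1.4142, ∠ ≈ 45.00°
pole (1 + j50·0.01) = 1 + j0.5 → |·| ≈ 1.118, ∠ ≈ 26.57°
|G| = 2.5e-05 · 50.01 · 10.05 / (1.6008 · 1.4142 · 1.118) ≈ 0.0049645
Gain = 20 log₁₀(0.0049645) ≈ -46.08 dB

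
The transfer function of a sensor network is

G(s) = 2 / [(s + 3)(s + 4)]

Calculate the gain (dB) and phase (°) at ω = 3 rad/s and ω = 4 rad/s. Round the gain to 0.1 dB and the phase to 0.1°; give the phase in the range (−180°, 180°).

At s = jω = j3:
pole (s+3): 3 + j3 → |·| = √(3²+3²) = √18 ≈ 4.2426, ∠ = arctan(3/3) ≈ 45.00°
pole (s+4): 4 + j3 → |·| = √(4²+3²) = √25 ≈ 5, ∠ = arctan(3/4) ≈ 36.87°
|G| = 2 / 21.213 ≈ 0.094282
Gain = 20 log₁₀(0.094282) ≈ -20.51 dB
∠G = 0.00° − 81.87° = -81.87°

At s = jω = j4:
pole (s+3): 3 + j4 → |·| = √(3²+4²) = √25 ≈ 5, ∠ = arctan(4/3) ≈ 53.13°
pole (s+4): 4 + j4 → |·| = √(4²+4²) = √32 ≈ 5.6569, ∠ = arctan(4/4) ≈ 45.00°
|G| = 2 / 28.285 ≈ 0.070709
Gain = 20 log₁₀(0.070709) ≈ -23.01 dB
∠G = 0.00° − 98.13° = -98.13°

ω = 3: -20.5 dB, -81.9°; ω = 4: -23.0 dB, -98.1°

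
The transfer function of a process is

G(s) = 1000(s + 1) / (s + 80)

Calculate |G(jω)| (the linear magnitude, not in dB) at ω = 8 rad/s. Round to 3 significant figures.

100

At s = jω = j8:
zero (s+1): 1 + j8 → |·| = √(1²+8²) = √65 ≈ 8.0623, ∠ = arctan(8/1) ≈ 82.87°
pole (s+80): 80 + j8 → |·| = √(80²+8²) = √6464 ≈ 80.399, ∠ = arctan(8/80) ≈ 5.71°
|G| = 1000 · 8.0623 / 80.399 ≈ 100.28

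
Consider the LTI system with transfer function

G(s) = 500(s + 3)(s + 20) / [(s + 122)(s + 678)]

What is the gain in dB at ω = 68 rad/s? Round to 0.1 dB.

At s = jω = j68:
zero (s+3): 3 + j68 → |·| = √(3²+68²) = √4633 ≈ 68.066, ∠ = arctan(68/3) ≈ 87.47°
zero (s+20): 20 + j68 → |·| = √(20²+68²) = √5024 ≈ 70.88, ∠ = arctan(68/20) ≈ 73.61°
pole (s+122): 122 + j68 → |·| = √(122²+68²) = √19508 ≈ 139.67, ∠ = arctan(68/122) ≈ 29.13°
pole (s+678): 678 + j68 → |·| = √(678²+68²) = √464308 ≈ 681.4, ∠ = arctan(68/678) ≈ 5.73°
|G| = 500 · 4824.5 / 95171 ≈ 25.346
Gain = 20 log₁₀(25.346) ≈ 28.08 dB

28.1 dB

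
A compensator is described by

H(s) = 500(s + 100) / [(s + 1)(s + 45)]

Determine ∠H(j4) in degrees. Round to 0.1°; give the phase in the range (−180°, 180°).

-78.8°

At s = jω = j4:
zero (s+100): 100 + j4 → |·| = √(100²+4²) = √10016 ≈ 100.08, ∠ = arctan(4/100) ≈ 2.29°
pole (s+1): 1 + j4 → |·| = √(1²+4²) = √17 ≈ 4.1231, ∠ = arctan(4/1) ≈ 75.96°
pole (s+45): 45 + j4 → |·| = √(45²+4²) = √2041 ≈ 45.177, ∠ = arctan(4/45) ≈ 5.08°
∠H = 2.29° − 81.04° = -78.75°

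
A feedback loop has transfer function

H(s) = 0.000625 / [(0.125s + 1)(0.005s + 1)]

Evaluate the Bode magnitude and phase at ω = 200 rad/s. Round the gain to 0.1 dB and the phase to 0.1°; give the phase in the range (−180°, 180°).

-95.1 dB, -132.7°

At ω = 200 rad/s:
pole (1 + j200·0.125) = 1 + j25 → |·| ≈ 25.02, ∠ ≈ 87.71°
pole (1 + j200·0.005) = 1 + j1 → |·| ≈ 1.4142, ∠ ≈ 45.00°
|H| = 0.000625 · 1 / (25.02 · 1.4142) ≈ 1.7664e-05
Gain = 20 log₁₀(1.7664e-05) ≈ -95.06 dB
∠H = (0°) − (87.71° + 45.00°) = -132.71°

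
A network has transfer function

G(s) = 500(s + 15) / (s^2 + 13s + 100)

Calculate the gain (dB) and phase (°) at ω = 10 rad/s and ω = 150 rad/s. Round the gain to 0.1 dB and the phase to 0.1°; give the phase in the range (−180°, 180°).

At s = jω = j10:
zero (s+15): 15 + j10 → |·| = √(15²+10²) = √325 ≈ 18.028, ∠ = arctan(10/15) ≈ 33.69°
quadratic: (j10)² + 13·j10 + 100 = 0 + j130 → |·| ≈ 130, ∠ ≈ 90.00°
|G| = 500 · 18.028 / 130 ≈ 69.338
Gain = 20 log₁₀(69.338) ≈ 36.82 dB
∠G = 33.69° − 90.00° = -56.31°

At s = jω = j150:
zero (s+15): 15 + j150 → |·| = √(15²+150²) = √22725 ≈ 150.75, ∠ = arctan(150/15) ≈ 84.29°
quadratic: (j150)² + 13·j150 + 100 = -22400 + j1950 → |·| ≈ 22485, ∠ ≈ 175.02°
|G| = 500 · 150.75 / 22485 ≈ 3.3522
Gain = 20 log₁₀(3.3522) ≈ 10.51 dB
∠G = 84.29° − 175.02° = -90.73°

ω = 10: 36.8 dB, -56.3°; ω = 150: 10.5 dB, -90.7°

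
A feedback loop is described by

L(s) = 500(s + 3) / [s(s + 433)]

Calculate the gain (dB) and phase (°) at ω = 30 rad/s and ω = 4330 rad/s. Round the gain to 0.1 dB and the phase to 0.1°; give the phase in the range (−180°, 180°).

ω = 30: 1.3 dB, -9.7°; ω = 4330: -18.8 dB, -84.3°

At s = jω = j30:
zero (s+3): 3 + j30 → |·| = √(3²+30²) = √909 ≈ 30.15, ∠ = arctan(30/3) ≈ 84.29°
pole (s+433): 433 + j30 → |·| = √(433²+30²) = √188389 ≈ 434.04, ∠ = arctan(30/433) ≈ 3.96°
pole at origin: |s| = 30, ∠ = 90.00° (in denominator)
|L| = 500 · 30.15 / 13021 ≈ 1.1577
Gain = 20 log₁₀(1.1577) ≈ 1.27 dB
∠L = 84.29° − 93.96° = -9.67°

At s = jω = j4330:
zero (s+3): 3 + j4330 → |·| = √(3²+4330²) = √18748909 ≈ 4330, ∠ = arctan(4330/3) ≈ 89.96°
pole (s+433): 433 + j4330 → |·| = √(433²+4330²) = √18936389 ≈ 4351.6, ∠ = arctan(4330/433) ≈ 84.29°
pole at origin: |s| = 4330, ∠ = 90.00° (in denominator)
|L| = 500 · 4330 / 1.8842e+07 ≈ 0.1149
Gain = 20 log₁₀(0.1149) ≈ -18.79 dB
∠L = 89.96° − 174.29° = -84.33°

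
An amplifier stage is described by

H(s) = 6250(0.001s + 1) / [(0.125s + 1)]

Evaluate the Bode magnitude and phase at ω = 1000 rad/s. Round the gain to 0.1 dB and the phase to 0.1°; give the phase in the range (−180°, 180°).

37.0 dB, -44.5°

At ω = 1000 rad/s:
zero (1 + j1000·0.001) = 1 + j1 → |·| ≈ 1.4142, ∠ ≈ 45.00°
pole (1 + j1000·0.125) = 1 + j125 → |·| ≈ 125, ∠ ≈ 89.54°
|H| = 6250 · 1.4142 / (125) ≈ 70.71
Gain = 20 log₁₀(70.71) ≈ 36.99 dB
∠H = (45.00°) − (89.54°) = -44.54°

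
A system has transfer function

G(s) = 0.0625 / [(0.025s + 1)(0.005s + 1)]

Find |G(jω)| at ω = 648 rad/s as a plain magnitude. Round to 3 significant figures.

At ω = 648 rad/s:
pole (1 + j648·0.025) = 1 + j16.2 → |·| ≈ 16.231, ∠ ≈ 86.47°
pole (1 + j648·0.005) = 1 + j3.24 → |·| ≈ 3.3908, ∠ ≈ 72.85°
|G| = 0.0625 · 1 / (16.231 · 3.3908) ≈ 0.0011356

0.00114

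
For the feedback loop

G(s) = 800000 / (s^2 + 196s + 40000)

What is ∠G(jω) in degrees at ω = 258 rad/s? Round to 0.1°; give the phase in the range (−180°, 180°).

At s = jω = j258:
quadratic: (j258)² + 196·j258 + 40000 = -26564 + j50568 → |·| ≈ 57121, ∠ ≈ 117.71°
∠G = 0.00° − 117.71° = -117.71°

-117.7°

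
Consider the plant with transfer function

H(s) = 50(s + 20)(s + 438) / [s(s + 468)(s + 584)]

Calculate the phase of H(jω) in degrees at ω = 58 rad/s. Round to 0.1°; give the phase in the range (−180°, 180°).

-24.2°

At s = jω = j58:
zero (s+20): 20 + j58 → |·| = √(20²+58²) = √3764 ≈ 61.351, ∠ = arctan(58/20) ≈ 70.97°
zero (s+438): 438 + j58 → |·| = √(438²+58²) = √195208 ≈ 441.82, ∠ = arctan(58/438) ≈ 7.54°
pole (s+468): 468 + j58 → |·| = √(468²+58²) = √222388 ≈ 471.58, ∠ = arctan(58/468) ≈ 7.06°
pole (s+584): 584 + j58 → |·| = √(584²+58²) = √344420 ≈ 586.87, ∠ = arctan(58/584) ≈ 5.67°
pole at origin: |s| = 58, ∠ = 90.00° (in denominator)
∠H = 78.51° − 102.73° = -24.22°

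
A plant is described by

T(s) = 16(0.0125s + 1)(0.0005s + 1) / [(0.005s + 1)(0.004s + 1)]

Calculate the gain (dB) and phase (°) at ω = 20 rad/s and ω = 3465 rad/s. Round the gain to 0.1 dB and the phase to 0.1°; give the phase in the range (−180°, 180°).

At ω = 20 rad/s:
zero (1 + j20·0.0125) = 1 + j0.25 → |·| ≈ 1.0308, ∠ ≈ 14.04°
zero (1 + j20·0.0005) = 1 + j0.01 → |·| ≈ 1, ∠ ≈ 0.57°
pole (1 + j20·0.005) = 1 + j0.1 → |·| ≈ 1.005, ∠ ≈ 5.71°
pole (1 + j20·0.004) = 1 + j0.08 → |·| ≈ 1.0032, ∠ ≈ 4.57°
|T| = 16 · 1.0308 · 1 / (1.005 · 1.0032) ≈ 16.358
Gain = 20 log₁₀(16.358) ≈ 24.27 dB
∠T = (14.04° + 0.57°) − (5.71° + 4.57°) = 4.33°

At ω = 3465 rad/s:
zero (1 + j3465·0.0125) = 1 + j43.3125 → |·| ≈ 43.324, ∠ ≈ 88.68°
zero (1 + j3465·0.0005) = 1 + j1.7325 → |·| ≈ 2.0004, ∠ ≈ 60.01°
pole (1 + j3465·0.005) = 1 + j17.325 → |·| ≈ 17.354, ∠ ≈ 86.70°
pole (1 + j3465·0.004) = 1 + j13.86 → |·| ≈ 13.896, ∠ ≈ 85.87°
|T| = 16 · 43.324 · 2.0004 / (17.354 · 13.896) ≈ 5.7501
Gain = 20 log₁₀(5.7501) ≈ 15.19 dB
∠T = (88.68° + 60.01°) − (86.70° + 85.87°) = -23.88°

ω = 20: 24.3 dB, 4.3°; ω = 3465: 15.2 dB, -23.9°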